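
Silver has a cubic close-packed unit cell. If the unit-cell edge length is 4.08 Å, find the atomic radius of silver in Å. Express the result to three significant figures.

1.44 Å

In an FCC lattice, atoms touch along the face diagonal, so √2·a = 4r.
r = √2·a/4 = 1.4142 × 4.08 / 4 = 1.44 Å.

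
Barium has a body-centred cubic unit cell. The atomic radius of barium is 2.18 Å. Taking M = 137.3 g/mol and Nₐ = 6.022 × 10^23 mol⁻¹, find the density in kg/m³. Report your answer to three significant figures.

3570 kg/m³

In a BCC lattice, atoms touch along the body diagonal, so √3·a = 4r, giving a = 5.034 Å = 5.034 × 10^-8 cm.
With Z = 2, ρ = Z·M/(N_A·a³) = 2 × 137.3 / (6.022 × 10²³ × 1.276 × 10^-22) = 3.573 g/cm³ = 3570 kg/m³.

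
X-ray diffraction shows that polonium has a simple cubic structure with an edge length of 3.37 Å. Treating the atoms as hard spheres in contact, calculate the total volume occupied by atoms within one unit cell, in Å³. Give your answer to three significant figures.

20.0 Å³

In a simple cubic lattice atoms touch along the cell edge, so a = 2r, so r = 0.5000a = 1.685 Å.
V_atoms = Z × (4/3)πr³ = 1 × (4/3)π × (1.685)³ = 20.0 Å³.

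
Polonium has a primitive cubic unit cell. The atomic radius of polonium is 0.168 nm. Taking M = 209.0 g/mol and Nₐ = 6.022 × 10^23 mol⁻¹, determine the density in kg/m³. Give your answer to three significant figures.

9150 kg/m³

In a simple cubic lattice, atoms touch along the cell edge, so a = 2r, giving a = 0.3360 nm = 3.360 × 10^-8 cm.
With Z = 1, ρ = Z·M/(N_A·a³) = 1 × 209.0 / (6.022 × 10²³ × 3.793 × 10^-23) = 9.149 g/cm³ = 9150 kg/m³.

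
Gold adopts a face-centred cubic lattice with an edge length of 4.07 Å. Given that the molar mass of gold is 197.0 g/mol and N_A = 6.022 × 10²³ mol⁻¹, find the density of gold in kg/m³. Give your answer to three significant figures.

19400 kg/m³

An FCC unit cell contains Z = 4 atoms.
Cell volume: a³ = (4.07 Å)³ = (4.070 × 10^-8 cm)³ = 6.742 × 10^-23 cm³.
ρ = Z·M/(N_A·a³) = 4 × 197.0 / (6.022 × 10²³ × 6.742 × 10^-23) = 19.41 g/cm³ = 19400 kg/m³.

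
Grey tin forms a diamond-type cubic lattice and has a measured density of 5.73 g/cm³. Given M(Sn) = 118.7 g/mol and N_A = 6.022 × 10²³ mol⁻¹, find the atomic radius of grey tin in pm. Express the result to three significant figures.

141 pm

For a diamond cubic cell (Z = 8), a³ = Z·M/(N_A·ρ) = 8 × 118.7 / (6.022 × 10²³ × 5.730) = 2.752 × 10^-22 cm³, so a = 6.505 × 10^-8 cm = 650.5 pm.
Nearest neighbors lie along the body diagonal with √3·a = 8r, so r = 0.2165 × a = 141 pm.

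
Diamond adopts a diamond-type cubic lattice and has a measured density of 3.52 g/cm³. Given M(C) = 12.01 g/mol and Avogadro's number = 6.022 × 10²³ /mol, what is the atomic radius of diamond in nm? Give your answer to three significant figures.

For a diamond cubic cell (Z = 8), a³ = Z·M/(N_A·ρ) = 8 × 12.01 / (6.022 × 10²³ × 3.520) = 4.533 × 10^-23 cm³, so a = 3.565 × 10^-8 cm = 0.3565 nm.
Nearest neighbors lie along the body diagonal with √3·a = 8r, so r = 0.2165 × a = 0.0772 nm.

0.0772 nm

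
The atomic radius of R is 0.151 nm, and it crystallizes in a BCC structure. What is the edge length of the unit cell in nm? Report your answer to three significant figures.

0.349 nm

In a BCC lattice, atoms touch along the body diagonal, so √3·a = 4r.
a = 4r/√3 = 4 × 0.151 / 1.7321 = 0.349 nm.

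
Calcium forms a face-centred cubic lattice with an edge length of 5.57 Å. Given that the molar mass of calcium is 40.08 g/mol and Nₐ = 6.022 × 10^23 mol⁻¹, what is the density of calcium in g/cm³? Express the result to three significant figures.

An FCC unit cell contains Z = 4 atoms.
Cell volume: a³ = (5.57 Å)³ = (5.570 × 10^-8 cm)³ = 1.728 × 10^-22 cm³.
ρ = Z·M/(N_A·a³) = 4 × 40.08 / (6.022 × 10²³ × 1.728 × 10^-22) = 1.541 g/cm³.

1.54 g/cm³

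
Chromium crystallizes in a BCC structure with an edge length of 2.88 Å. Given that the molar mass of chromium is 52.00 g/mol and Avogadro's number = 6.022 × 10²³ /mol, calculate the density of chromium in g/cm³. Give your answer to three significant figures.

7.23 g/cm³

A BCC unit cell contains Z = 2 atoms.
Cell volume: a³ = (2.88 Å)³ = (2.880 × 10^-8 cm)³ = 2.389 × 10^-23 cm³.
ρ = Z·M/(N_A·a³) = 2 × 52.00 / (6.022 × 10²³ × 2.389 × 10^-23) = 7.230 g/cm³.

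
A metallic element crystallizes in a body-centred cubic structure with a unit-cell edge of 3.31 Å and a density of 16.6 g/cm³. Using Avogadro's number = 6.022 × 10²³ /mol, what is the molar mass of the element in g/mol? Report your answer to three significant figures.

A BCC cell has Z = 2 atoms; a = 3.310 × 10^-8 cm.
M = ρ·N_A·a³/Z = 16.6 × 6.022 × 10²³ × 3.626 × 10^-23 / 2 = 181 g/mol.

181 g/mol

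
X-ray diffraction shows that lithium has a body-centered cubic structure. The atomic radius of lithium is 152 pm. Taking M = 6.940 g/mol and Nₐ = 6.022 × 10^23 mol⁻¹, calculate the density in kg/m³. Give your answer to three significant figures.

533 kg/m³

In a BCC lattice, atoms touch along the body diagonal, so √3·a = 4r, giving a = 351.0 pm = 3.510 × 10^-8 cm.
With Z = 2, ρ = Z·M/(N_A·a³) = 2 × 6.940 / (6.022 × 10²³ × 4.325 × 10^-23) = 0.5329 g/cm³ = 533 kg/m³.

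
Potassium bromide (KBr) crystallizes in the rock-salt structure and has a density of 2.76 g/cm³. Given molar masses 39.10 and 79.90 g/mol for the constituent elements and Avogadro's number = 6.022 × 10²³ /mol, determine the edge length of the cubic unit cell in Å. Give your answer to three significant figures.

M(KBr) = 119.0 g/mol; Z = 4 formula units per cell.
a³ = Z·M/(N_A·ρ) = 4 × 119.0 / (6.022 × 10²³ × 2.76) = 2.864 × 10^-22 cm³, so a = 6.592 × 10^-8 cm = 6.59 Å.

6.59 Å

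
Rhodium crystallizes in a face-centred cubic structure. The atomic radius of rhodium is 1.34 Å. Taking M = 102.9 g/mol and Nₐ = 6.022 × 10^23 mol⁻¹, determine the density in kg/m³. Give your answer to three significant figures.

In an FCC lattice, atoms touch along the face diagonal, so √2·a = 4r, giving a = 3.790 Å = 3.790 × 10^-8 cm.
With Z = 4, ρ = Z·M/(N_A·a³) = 4 × 102.9 / (6.022 × 10²³ × 5.444 × 10^-23) = 12.55 g/cm³ = 12600 kg/m³.

12600 kg/m³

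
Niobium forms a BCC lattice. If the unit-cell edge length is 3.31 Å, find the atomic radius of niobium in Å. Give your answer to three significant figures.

1.43 Å

In a BCC lattice, atoms touch along the body diagonal, so √3·a = 4r.
r = √3·a/4 = 1.7321 × 3.31 / 4 = 1.43 Å.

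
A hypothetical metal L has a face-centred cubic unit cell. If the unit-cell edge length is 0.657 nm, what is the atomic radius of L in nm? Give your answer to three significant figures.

In an FCC lattice, atoms touch along the face diagonal, so √2·a = 4r.
r = √2·a/4 = 1.4142 × 0.657 / 4 = 0.232 nm.

0.232 nm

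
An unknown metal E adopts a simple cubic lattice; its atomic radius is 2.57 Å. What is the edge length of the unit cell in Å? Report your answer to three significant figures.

In a simple cubic lattice, atoms touch along the cell edge, so a = 2r.
a = 2r = 2 × 2.57 = 5.14 Å.

5.14 Å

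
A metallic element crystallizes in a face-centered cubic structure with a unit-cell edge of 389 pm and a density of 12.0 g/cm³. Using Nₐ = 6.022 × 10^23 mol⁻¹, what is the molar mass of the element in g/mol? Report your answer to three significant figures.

An FCC cell has Z = 4 atoms; a = 3.890 × 10^-8 cm.
M = ρ·N_A·a³/Z = 12.0 × 6.022 × 10²³ × 5.886 × 10^-23 / 4 = 106 g/mol.

106 g/mol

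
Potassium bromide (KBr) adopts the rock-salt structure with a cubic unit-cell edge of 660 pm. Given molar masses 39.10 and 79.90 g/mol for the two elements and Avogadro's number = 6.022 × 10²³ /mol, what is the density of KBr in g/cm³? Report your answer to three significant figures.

2.75 g/cm³

The rock-salt structure contains Z = 4 formula units per cell; M(KBr) = 39.10 + 79.90 = 119.0 g/mol.
a³ = (6.600 × 10^-8 cm)³ = 2.875 × 10^-22 cm³.
ρ = 4 × 119.0 / (6.022 × 10²³ × 2.875 × 10^-22) = 2.749 g/cm³.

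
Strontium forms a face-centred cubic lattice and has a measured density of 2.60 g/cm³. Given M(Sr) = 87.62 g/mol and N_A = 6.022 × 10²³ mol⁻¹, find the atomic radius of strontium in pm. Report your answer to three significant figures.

For an FCC cell (Z = 4), a³ = Z·M/(N_A·ρ) = 4 × 87.62 / (6.022 × 10²³ × 2.600) = 2.238 × 10^-22 cm³, so a = 6.072 × 10^-8 cm = 607.2 pm.
Atoms touch along the face diagonal, so √2·a = 4r, so r = 0.3536 × a = 215 pm.

215 pm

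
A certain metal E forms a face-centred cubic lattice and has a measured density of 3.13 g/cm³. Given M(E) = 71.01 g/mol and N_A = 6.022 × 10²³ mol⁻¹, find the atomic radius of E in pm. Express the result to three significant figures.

For an FCC cell (Z = 4), a³ = Z·M/(N_A·ρ) = 4 × 71.01 / (6.022 × 10²³ × 3.130) = 1.507 × 10^-22 cm³, so a = 5.321 × 10^-8 cm = 532.1 pm.
Atoms touch along the face diagonal, so √2·a = 4r, so r = 0.3536 × a = 188 pm.

188 pm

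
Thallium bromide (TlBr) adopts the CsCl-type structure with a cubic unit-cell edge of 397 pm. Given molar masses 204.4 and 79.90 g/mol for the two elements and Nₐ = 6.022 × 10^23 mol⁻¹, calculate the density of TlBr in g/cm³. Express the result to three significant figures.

7.55 g/cm³

The CsCl-type structure contains Z = 1 formula unit per cell; M(TlBr) = 204.4 + 79.90 = 284.3 g/mol.
a³ = (3.970 × 10^-8 cm)³ = 6.257 × 10^-23 cm³.
ρ = 1 × 284.3 / (6.022 × 10²³ × 6.257 × 10^-23) = 7.545 g/cm³.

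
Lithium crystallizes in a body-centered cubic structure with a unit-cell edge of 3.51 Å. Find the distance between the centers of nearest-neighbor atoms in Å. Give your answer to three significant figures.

In a BCC structure, atoms touch along the body diagonal, so √3·a = 4r; the nearest-neighbor distance equals 2r = 0.8660·a.
d = 0.8660 × 3.51 = 3.04 Å.

3.04 Å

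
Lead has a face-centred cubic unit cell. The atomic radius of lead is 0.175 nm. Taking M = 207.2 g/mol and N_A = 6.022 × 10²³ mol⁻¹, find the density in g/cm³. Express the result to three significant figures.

In an FCC lattice, atoms touch along the face diagonal, so √2·a = 4r, giving a = 0.4950 nm = 4.950 × 10^-8 cm.
With Z = 4, ρ = Z·M/(N_A·a³) = 4 × 207.2 / (6.022 × 10²³ × 1.213 × 10^-22) = 11.35 g/cm³.

11.3 g/cm³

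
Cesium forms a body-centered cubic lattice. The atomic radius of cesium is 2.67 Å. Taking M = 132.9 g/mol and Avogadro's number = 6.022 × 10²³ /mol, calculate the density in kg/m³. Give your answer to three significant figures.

1880 kg/m³

In a BCC lattice, atoms touch along the body diagonal, so √3·a = 4r, giving a = 6.166 Å = 6.166 × 10^-8 cm.
With Z = 2, ρ = Z·M/(N_A·a³) = 2 × 132.9 / (6.022 × 10²³ × 2.344 × 10^-22) = 1.883 g/cm³ = 1880 kg/m³.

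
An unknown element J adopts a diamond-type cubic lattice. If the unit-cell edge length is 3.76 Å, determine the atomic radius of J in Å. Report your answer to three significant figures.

In a diamond cubic lattice, nearest neighbors lie along the body diagonal with √3·a = 8r.
r = √3·a/8 = 1.7321 × 3.76 / 8 = 0.814 Å.

0.814 Å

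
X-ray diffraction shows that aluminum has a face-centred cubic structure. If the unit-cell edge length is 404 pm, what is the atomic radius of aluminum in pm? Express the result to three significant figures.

143 pm

In an FCC lattice, atoms touch along the face diagonal, so √2·a = 4r.
r = √2·a/4 = 1.4142 × 404 / 4 = 143 pm.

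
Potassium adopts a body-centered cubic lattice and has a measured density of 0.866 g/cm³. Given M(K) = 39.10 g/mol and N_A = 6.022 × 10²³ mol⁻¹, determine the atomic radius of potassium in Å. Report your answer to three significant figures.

For a BCC cell (Z = 2), a³ = Z·M/(N_A·ρ) = 2 × 39.10 / (6.022 × 10²³ × 0.8660) = 1.500 × 10^-22 cm³, so a = 5.313 × 10^-8 cm = 5.313 Å.
Atoms touch along the body diagonal, so √3·a = 4r, so r = 0.4330 × a = 2.30 Å.

2.30 Å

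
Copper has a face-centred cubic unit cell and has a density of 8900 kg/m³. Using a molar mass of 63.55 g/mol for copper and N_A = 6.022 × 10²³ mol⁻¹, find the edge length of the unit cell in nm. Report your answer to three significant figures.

0.362 nm

With Z = 4 atoms per FCC cell, a³ = Z·M/(N_A·ρ) = 4 × 63.55 / (6.022 × 10²³ × 8.900 g/cm³) = 4.743 × 10^-23 cm³.
a = (4.743 × 10^-23)^(1/3) = 3.620 × 10^-8 cm = 0.362 nm.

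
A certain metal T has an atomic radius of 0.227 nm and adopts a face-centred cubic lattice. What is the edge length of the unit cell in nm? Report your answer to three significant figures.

In an FCC lattice, atoms touch along the face diagonal, so √2·a = 4r.
a = 4r/√2 = 4 × 0.227 / 1.4142 = 0.642 nm.

0.642 nm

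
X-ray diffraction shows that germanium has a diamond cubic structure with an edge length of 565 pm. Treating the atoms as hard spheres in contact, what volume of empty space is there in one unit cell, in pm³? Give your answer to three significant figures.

In a diamond cubic lattice nearest neighbors lie along the body diagonal with √3·a = 8r, so r = 0.2165a = 122.3 pm.
V_cell = a³ = 1.804 × 10^8 pm³; V_atoms = 8 × (4/3)πr³ = 6.134 × 10^7 pm³.
Empty space = 1.804 × 10^8 − 6.134 × 10^7 = 1.19 × 10^8 pm³.

1.19 × 10^8 pm³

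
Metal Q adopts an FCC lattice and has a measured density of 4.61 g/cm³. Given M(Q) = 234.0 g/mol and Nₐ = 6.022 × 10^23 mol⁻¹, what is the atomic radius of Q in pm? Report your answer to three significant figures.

246 pm

For an FCC cell (Z = 4), a³ = Z·M/(N_A·ρ) = 4 × 234.0 / (6.022 × 10²³ × 4.610) = 3.372 × 10^-22 cm³, so a = 6.960 × 10^-8 cm = 696.0 pm.
Atoms touch along the face diagonal, so √2·a = 4r, so r = 0.3536 × a = 246 pm.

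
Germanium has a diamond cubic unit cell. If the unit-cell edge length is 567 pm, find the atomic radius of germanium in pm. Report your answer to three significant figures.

In a diamond cubic lattice, nearest neighbors lie along the body diagonal with √3·a = 8r.
r = √3·a/8 = 1.7321 × 567 / 8 = 123 pm.

123 pm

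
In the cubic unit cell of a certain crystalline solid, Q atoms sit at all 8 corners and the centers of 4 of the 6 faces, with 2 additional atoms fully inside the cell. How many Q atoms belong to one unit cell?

Corner atoms are shared by 8 cells (1/8 each), face atoms by 2 (1/2 each), interior atoms are unshared.
Net atoms = 8 × 1/8 + 4 × 1/2 + 2 = 1 + 2 + 2 = 5.

5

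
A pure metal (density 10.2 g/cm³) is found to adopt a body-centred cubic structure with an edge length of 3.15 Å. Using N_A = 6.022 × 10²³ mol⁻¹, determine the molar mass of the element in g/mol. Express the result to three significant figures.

96.0 g/mol

A BCC cell has Z = 2 atoms; a = 3.150 × 10^-8 cm.
M = ρ·N_A·a³/Z = 10.2 × 6.022 × 10²³ × 3.126 × 10^-23 / 2 = 96.0 g/mol.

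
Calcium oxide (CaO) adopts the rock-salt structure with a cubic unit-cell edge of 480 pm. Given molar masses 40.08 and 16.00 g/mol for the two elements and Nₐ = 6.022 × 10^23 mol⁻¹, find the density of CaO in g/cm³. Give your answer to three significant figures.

The rock-salt structure contains Z = 4 formula units per cell; M(CaO) = 40.08 + 16.00 = 56.08 g/mol.
a³ = (4.800 × 10^-8 cm)³ = 1.106 × 10^-22 cm³.
ρ = 4 × 56.08 / (6.022 × 10²³ × 1.106 × 10^-22) = 3.368 g/cm³.

3.37 g/cm³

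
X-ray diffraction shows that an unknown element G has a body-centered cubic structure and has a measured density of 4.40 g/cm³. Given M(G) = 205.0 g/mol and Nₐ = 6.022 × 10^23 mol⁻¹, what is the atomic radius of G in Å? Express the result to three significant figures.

For a BCC cell (Z = 2), a³ = Z·M/(N_A·ρ) = 2 × 205.0 / (6.022 × 10²³ × 4.400) = 1.547 × 10^-22 cm³, so a = 5.369 × 10^-8 cm = 5.369 Å.
Atoms touch along the body diagonal, so √3·a = 4r, so r = 0.4330 × a = 2.32 Å.

2.32 Å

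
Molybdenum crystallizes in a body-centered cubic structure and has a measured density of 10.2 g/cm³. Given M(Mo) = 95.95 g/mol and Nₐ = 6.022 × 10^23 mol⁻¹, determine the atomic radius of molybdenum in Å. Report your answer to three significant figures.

1.36 Å

For a BCC cell (Z = 2), a³ = Z·M/(N_A·ρ) = 2 × 95.95 / (6.022 × 10²³ × 10.20) = 3.124 × 10^-23 cm³, so a = 3.150 × 10^-8 cm = 3.150 Å.
Atoms touch along the body diagonal, so √3·a = 4r, so r = 0.4330 × a = 1.36 Å.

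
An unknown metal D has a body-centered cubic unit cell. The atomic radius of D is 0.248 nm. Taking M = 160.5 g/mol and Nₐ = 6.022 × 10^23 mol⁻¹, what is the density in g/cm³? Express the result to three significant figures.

2.84 g/cm³

In a BCC lattice, atoms touch along the body diagonal, so √3·a = 4r, giving a = 0.5727 nm = 5.727 × 10^-8 cm.
With Z = 2, ρ = Z·M/(N_A·a³) = 2 × 160.5 / (6.022 × 10²³ × 1.879 × 10^-22) = 2.837 g/cm³.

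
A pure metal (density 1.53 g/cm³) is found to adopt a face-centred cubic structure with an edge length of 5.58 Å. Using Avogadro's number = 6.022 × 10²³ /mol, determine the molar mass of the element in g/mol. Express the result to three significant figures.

An FCC cell has Z = 4 atoms; a = 5.580 × 10^-8 cm.
M = ρ·N_A·a³/Z = 1.53 × 6.022 × 10²³ × 1.737 × 10^-22 / 4 = 40.0 g/mol.

40.0 g/mol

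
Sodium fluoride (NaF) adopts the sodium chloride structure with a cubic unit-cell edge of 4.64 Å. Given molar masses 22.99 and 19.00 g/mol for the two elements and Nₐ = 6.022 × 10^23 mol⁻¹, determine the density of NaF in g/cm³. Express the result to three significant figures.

2.79 g/cm³

The sodium chloride structure contains Z = 4 formula units per cell; M(NaF) = 22.99 + 19.00 = 41.99 g/mol.
a³ = (4.640 × 10^-8 cm)³ = 9.990 × 10^-23 cm³.
ρ = 4 × 41.99 / (6.022 × 10²³ × 9.990 × 10^-23) = 2.792 g/cm³.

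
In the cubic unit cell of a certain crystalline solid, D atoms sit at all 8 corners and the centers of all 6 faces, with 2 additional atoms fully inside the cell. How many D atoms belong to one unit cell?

Corner atoms are shared by 8 cells (1/8 each), face atoms by 2 (1/2 each), interior atoms are unshared.
Net atoms = 8 × 1/8 + 6 × 1/2 + 2 = 1 + 3 + 2 = 6.

6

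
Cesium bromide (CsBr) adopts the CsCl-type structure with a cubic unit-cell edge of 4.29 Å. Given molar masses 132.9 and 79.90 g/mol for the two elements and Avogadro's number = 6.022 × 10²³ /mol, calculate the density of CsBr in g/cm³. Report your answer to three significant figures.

4.48 g/cm³

The CsCl-type structure contains Z = 1 formula unit per cell; M(CsBr) = 132.9 + 79.90 = 212.8 g/mol.
a³ = (4.290 × 10^-8 cm)³ = 7.895 × 10^-23 cm³.
ρ = 1 × 212.8 / (6.022 × 10²³ × 7.895 × 10^-23) = 4.476 g/cm³.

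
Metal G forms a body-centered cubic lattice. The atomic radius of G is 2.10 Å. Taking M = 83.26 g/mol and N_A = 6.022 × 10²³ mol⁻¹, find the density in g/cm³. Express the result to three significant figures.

In a BCC lattice, atoms touch along the body diagonal, so √3·a = 4r, giving a = 4.850 Å = 4.850 × 10^-8 cm.
With Z = 2, ρ = Z·M/(N_A·a³) = 2 × 83.26 / (6.022 × 10²³ × 1.141 × 10^-22) = 2.424 g/cm³.

2.42 g/cm³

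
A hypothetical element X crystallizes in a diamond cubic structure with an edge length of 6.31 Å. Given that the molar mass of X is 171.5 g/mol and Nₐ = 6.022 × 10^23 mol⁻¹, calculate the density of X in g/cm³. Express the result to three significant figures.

A diamond cubic unit cell contains Z = 8 atoms.
Cell volume: a³ = (6.31 Å)³ = (6.310 × 10^-8 cm)³ = 2.512 × 10^-22 cm³.
ρ = Z·M/(N_A·a³) = 8 × 171.5 / (6.022 × 10²³ × 2.512 × 10^-22) = 9.068 g/cm³.

9.07 g/cm³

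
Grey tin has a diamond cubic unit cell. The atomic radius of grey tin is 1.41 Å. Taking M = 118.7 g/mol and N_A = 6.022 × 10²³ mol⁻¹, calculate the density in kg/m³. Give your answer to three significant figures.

In a diamond cubic lattice, nearest neighbors lie along the body diagonal with √3·a = 8r, giving a = 6.513 Å = 6.513 × 10^-8 cm.
With Z = 8, ρ = Z·M/(N_A·a³) = 8 × 118.7 / (6.022 × 10²³ × 2.762 × 10^-22) = 5.709 g/cm³ = 5710 kg/m³.

5710 kg/m³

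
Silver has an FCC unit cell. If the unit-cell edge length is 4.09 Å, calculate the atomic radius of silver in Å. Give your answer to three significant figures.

1.45 Å

In an FCC lattice, atoms touch along the face diagonal, so √2·a = 4r.
r = √2·a/4 = 1.4142 × 4.09 / 4 = 1.45 Å.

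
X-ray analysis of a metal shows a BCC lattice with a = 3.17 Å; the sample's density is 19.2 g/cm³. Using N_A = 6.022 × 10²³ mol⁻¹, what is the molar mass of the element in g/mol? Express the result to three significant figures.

184 g/mol

A BCC cell has Z = 2 atoms; a = 3.170 × 10^-8 cm.
M = ρ·N_A·a³/Z = 19.2 × 6.022 × 10²³ × 3.186 × 10^-23 / 2 = 184 g/mol.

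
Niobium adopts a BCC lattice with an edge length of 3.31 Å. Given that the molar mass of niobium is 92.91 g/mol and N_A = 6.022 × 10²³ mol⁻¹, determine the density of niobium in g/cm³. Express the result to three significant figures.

8.51 g/cm³

A BCC unit cell contains Z = 2 atoms.
Cell volume: a³ = (3.31 Å)³ = (3.310 × 10^-8 cm)³ = 3.626 × 10^-23 cm³.
ρ = Z·M/(N_A·a³) = 2 × 92.91 / (6.022 × 10²³ × 3.626 × 10^-23) = 8.509 g/cm³.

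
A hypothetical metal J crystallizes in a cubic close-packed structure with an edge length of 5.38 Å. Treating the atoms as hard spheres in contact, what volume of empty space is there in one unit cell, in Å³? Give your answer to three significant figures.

40.4 Å³

In an FCC lattice atoms touch along the face diagonal, so √2·a = 4r, so r = 0.3536a = 1.902 Å.
V_cell = a³ = 155.7 Å³; V_atoms = 4 × (4/3)πr³ = 115.3 Å³.
Empty space = 155.7 − 115.3 = 40.4 Å³.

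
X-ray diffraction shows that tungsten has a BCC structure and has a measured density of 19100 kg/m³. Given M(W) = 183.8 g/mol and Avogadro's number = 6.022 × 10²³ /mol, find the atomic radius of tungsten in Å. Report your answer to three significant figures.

1.37 Å

For a BCC cell (Z = 2), a³ = Z·M/(N_A·ρ) = 2 × 183.8 / (6.022 × 10²³ × 19.10) = 3.196 × 10^-23 cm³, so a = 3.173 × 10^-8 cm = 3.173 Å.
Atoms touch along the body diagonal, so √3·a = 4r, so r = 0.4330 × a = 1.37 Å.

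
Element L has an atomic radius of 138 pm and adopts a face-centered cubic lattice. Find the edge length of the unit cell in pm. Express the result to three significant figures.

In an FCC lattice, atoms touch along the face diagonal, so √2·a = 4r.
a = 4r/√2 = 4 × 138 / 1.4142 = 390 pm.

390 pm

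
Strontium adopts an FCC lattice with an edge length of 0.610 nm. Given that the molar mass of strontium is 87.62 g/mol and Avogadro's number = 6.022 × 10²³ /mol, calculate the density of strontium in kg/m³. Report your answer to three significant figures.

An FCC unit cell contains Z = 4 atoms.
Cell volume: a³ = (0.610 nm)³ = (6.100 × 10^-8 cm)³ = 2.270 × 10^-22 cm³.
ρ = Z·M/(N_A·a³) = 4 × 87.62 / (6.022 × 10²³ × 2.270 × 10^-22) = 2.564 g/cm³ = 2560 kg/m³.

2560 kg/m³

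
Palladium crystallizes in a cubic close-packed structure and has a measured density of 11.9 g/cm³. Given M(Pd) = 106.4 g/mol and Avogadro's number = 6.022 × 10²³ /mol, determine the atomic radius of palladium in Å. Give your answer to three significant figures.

1.38 Å

For an FCC cell (Z = 4), a³ = Z·M/(N_A·ρ) = 4 × 106.4 / (6.022 × 10²³ × 11.90) = 5.939 × 10^-23 cm³, so a = 3.902 × 10^-8 cm = 3.902 Å.
Atoms touch along the face diagonal, so √2·a = 4r, so r = 0.3536 × a = 1.38 Å.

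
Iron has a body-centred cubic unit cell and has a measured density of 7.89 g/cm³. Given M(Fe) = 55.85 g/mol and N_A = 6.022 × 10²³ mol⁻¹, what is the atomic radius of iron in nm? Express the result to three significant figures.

For a BCC cell (Z = 2), a³ = Z·M/(N_A·ρ) = 2 × 55.85 / (6.022 × 10²³ × 7.890) = 2.351 × 10^-23 cm³, so a = 2.865 × 10^-8 cm = 0.2865 nm.
Atoms touch along the body diagonal, so √3·a = 4r, so r = 0.4330 × a = 0.124 nm.

0.124 nm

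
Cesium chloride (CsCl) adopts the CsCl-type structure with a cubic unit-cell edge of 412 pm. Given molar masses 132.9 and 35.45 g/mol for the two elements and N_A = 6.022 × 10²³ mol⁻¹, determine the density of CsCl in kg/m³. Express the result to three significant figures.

The CsCl-type structure contains Z = 1 formula unit per cell; M(CsCl) = 132.9 + 35.45 = 168.35 g/mol.
a³ = (4.120 × 10^-8 cm)³ = 6.993 × 10^-23 cm³.
ρ = 1 × 168.35 / (6.022 × 10²³ × 6.993 × 10^-23) = 3.997 g/cm³ = 4000 kg/m³.

4000 kg/m³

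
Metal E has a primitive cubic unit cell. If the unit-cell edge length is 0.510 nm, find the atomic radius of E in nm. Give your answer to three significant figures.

In a simple cubic lattice, atoms touch along the cell edge, so a = 2r.
r = a/2 = 0.510/2 = 0.255 nm.

0.255 nm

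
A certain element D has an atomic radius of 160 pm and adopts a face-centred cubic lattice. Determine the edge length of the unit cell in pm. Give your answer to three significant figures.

In an FCC lattice, atoms touch along the face diagonal, so √2·a = 4r.
a = 4r/√2 = 4 × 160 / 1.4142 = 453 pm.

453 pm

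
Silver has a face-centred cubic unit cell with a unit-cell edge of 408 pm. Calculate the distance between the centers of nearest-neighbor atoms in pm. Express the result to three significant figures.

In an FCC structure, atoms touch along the face diagonal, so √2·a = 4r; the nearest-neighbor distance equals 2r = 0.7071·a.
d = 0.7071 × 408 = 288 pm.

288 pm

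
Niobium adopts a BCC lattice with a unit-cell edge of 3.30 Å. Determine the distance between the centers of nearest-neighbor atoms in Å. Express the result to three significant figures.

2.86 Å

In a BCC structure, atoms touch along the body diagonal, so √3·a = 4r; the nearest-neighbor distance equals 2r = 0.8660·a.
d = 0.8660 × 3.30 = 2.86 Å.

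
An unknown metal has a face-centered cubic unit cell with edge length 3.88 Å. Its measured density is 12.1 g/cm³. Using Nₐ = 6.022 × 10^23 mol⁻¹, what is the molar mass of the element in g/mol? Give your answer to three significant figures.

An FCC cell has Z = 4 atoms; a = 3.880 × 10^-8 cm.
M = ρ·N_A·a³/Z = 12.1 × 6.022 × 10²³ × 5.841 × 10^-23 / 4 = 106 g/mol.

106 g/mol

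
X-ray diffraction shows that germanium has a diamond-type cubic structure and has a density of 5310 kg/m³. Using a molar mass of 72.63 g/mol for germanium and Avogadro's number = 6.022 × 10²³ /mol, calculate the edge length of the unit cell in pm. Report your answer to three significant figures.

With Z = 8 atoms per diamond cubic cell, a³ = Z·M/(N_A·ρ) = 8 × 72.63 / (6.022 × 10²³ × 5.310 g/cm³) = 1.817 × 10^-22 cm³.
a = (1.817 × 10^-22)^(1/3) = 5.664 × 10^-8 cm = 566 pm.

566 pm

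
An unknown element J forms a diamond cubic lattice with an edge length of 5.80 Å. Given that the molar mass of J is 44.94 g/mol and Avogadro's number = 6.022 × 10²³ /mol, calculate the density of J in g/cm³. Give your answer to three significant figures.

3.06 g/cm³

A diamond cubic unit cell contains Z = 8 atoms.
Cell volume: a³ = (5.80 Å)³ = (5.800 × 10^-8 cm)³ = 1.951 × 10^-22 cm³.
ρ = Z·M/(N_A·a³) = 8 × 44.94 / (6.022 × 10²³ × 1.951 × 10^-22) = 3.060 g/cm³.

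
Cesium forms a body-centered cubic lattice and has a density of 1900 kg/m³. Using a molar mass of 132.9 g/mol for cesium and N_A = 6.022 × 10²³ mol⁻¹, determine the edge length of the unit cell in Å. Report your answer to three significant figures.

With Z = 2 atoms per BCC cell, a³ = Z·M/(N_A·ρ) = 2 × 132.9 / (6.022 × 10²³ × 1.900 g/cm³) = 2.323 × 10^-22 cm³.
a = (2.323 × 10^-22)^(1/3) = 6.147 × 10^-8 cm = 6.15 Å.

6.15 Å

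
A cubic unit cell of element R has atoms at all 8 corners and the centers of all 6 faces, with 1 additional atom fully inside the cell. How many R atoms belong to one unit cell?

Corner atoms are shared by 8 cells (1/8 each), face atoms by 2 (1/2 each), interior atoms are unshared.
Net atoms = 8 × 1/8 + 6 × 1/2 + 1 = 1 + 3 + 1 = 5.

5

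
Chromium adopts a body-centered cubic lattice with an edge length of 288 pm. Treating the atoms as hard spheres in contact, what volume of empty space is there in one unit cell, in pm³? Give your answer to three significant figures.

7.64 × 10^6 pm³

In a BCC lattice atoms touch along the body diagonal, so √3·a = 4r, so r = 0.4330a = 124.7 pm.
V_cell = a³ = 2.389 × 10^7 pm³; V_atoms = 2 × (4/3)πr³ = 1.625 × 10^7 pm³.
Empty space = 2.389 × 10^7 − 1.625 × 10^7 = 7.64 × 10^6 pm³.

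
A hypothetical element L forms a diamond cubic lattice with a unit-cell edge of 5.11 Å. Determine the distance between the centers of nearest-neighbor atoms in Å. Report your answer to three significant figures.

2.21 Å

In a diamond cubic structure, nearest neighbors lie along the body diagonal with √3·a = 8r; the nearest-neighbor distance equals 2r = 0.4330·a.
d = 0.4330 × 5.11 = 2.21 Å.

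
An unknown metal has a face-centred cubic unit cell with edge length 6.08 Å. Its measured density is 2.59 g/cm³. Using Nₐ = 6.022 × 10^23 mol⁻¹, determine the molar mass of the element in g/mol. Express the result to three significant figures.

87.6 g/mol

An FCC cell has Z = 4 atoms; a = 6.080 × 10^-8 cm.
M = ρ·N_A·a³/Z = 2.59 × 6.022 × 10²³ × 2.248 × 10^-22 / 4 = 87.6 g/mol.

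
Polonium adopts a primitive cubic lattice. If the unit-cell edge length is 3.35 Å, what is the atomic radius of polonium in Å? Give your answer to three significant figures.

In a simple cubic lattice, atoms touch along the cell edge, so a = 2r.
r = a/2 = 3.35/2 = 1.68 Å.

1.68 Å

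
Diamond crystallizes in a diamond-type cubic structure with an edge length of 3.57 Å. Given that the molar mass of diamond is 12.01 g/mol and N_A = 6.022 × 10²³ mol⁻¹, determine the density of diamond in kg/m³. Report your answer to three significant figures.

A diamond cubic unit cell contains Z = 8 atoms.
Cell volume: a³ = (3.57 Å)³ = (3.570 × 10^-8 cm)³ = 4.550 × 10^-23 cm³.
ρ = Z·M/(N_A·a³) = 8 × 12.01 / (6.022 × 10²³ × 4.550 × 10^-23) = 3.507 g/cm³ = 3510 kg/m³.

3510 kg/m³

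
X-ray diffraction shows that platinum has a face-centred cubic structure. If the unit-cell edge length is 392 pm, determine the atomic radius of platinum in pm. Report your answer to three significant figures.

139 pm

In an FCC lattice, atoms touch along the face diagonal, so √2·a = 4r.
r = √2·a/4 = 1.4142 × 392 / 4 = 139 pm.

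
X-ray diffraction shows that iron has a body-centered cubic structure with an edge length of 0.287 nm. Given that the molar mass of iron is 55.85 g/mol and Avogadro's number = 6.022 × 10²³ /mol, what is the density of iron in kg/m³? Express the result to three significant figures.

7850 kg/m³

A BCC unit cell contains Z = 2 atoms.
Cell volume: a³ = (0.287 nm)³ = (2.870 × 10^-8 cm)³ = 2.364 × 10^-23 cm³.
ρ = Z·M/(N_A·a³) = 2 × 55.85 / (6.022 × 10²³ × 2.364 × 10^-23) = 7.846 g/cm³ = 7850 kg/m³.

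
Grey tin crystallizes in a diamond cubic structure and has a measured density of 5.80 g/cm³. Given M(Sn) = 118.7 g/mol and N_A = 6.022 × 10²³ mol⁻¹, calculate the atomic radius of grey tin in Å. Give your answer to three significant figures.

For a diamond cubic cell (Z = 8), a³ = Z·M/(N_A·ρ) = 8 × 118.7 / (6.022 × 10²³ × 5.800) = 2.719 × 10^-22 cm³, so a = 6.478 × 10^-8 cm = 6.478 Å.
Nearest neighbors lie along the body diagonal with √3·a = 8r, so r = 0.2165 × a = 1.40 Å.

1.40 Å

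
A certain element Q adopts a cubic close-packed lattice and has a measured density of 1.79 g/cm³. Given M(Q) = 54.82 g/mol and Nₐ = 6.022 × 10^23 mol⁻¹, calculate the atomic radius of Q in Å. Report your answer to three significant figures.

For an FCC cell (Z = 4), a³ = Z·M/(N_A·ρ) = 4 × 54.82 / (6.022 × 10²³ × 1.790) = 2.034 × 10^-22 cm³, so a = 5.881 × 10^-8 cm = 5.881 Å.
Atoms touch along the face diagonal, so √2·a = 4r, so r = 0.3536 × a = 2.08 Å.

2.08 Å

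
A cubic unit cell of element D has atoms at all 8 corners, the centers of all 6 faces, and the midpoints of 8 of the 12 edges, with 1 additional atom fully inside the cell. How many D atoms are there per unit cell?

7

Corner atoms are shared by 8 cells (1/8 each), face atoms by 2 (1/2 each), edge atoms by 4 (1/4 each), interior atoms are unshared.
Net atoms = 8 × 1/8 + 6 × 1/2 + 8 × 1/4 + 1 = 1 + 3 + 2 + 1 = 7.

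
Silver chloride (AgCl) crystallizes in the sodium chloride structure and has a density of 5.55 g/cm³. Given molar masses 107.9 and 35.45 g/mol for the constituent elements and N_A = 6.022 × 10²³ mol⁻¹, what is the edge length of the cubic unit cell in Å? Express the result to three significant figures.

M(AgCl) = 143.35 g/mol; Z = 4 formula units per cell.
a³ = Z·M/(N_A·ρ) = 4 × 143.35 / (6.022 × 10²³ × 5.55) = 1.716 × 10^-22 cm³, so a = 5.557 × 10^-8 cm = 5.56 Å.

5.56 Å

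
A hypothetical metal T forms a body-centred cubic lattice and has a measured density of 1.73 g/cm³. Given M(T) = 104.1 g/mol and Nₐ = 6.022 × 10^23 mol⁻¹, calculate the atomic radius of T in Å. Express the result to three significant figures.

For a BCC cell (Z = 2), a³ = Z·M/(N_A·ρ) = 2 × 104.1 / (6.022 × 10²³ × 1.730) = 1.998 × 10^-22 cm³, so a = 5.847 × 10^-8 cm = 5.847 Å.
Atoms touch along the body diagonal, so √3·a = 4r, so r = 0.4330 × a = 2.53 Å.

2.53 Å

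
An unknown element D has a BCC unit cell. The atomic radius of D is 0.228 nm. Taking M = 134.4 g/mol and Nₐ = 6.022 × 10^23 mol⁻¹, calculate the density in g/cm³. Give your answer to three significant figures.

In a BCC lattice, atoms touch along the body diagonal, so √3·a = 4r, giving a = 0.5265 nm = 5.265 × 10^-8 cm.
With Z = 2, ρ = Z·M/(N_A·a³) = 2 × 134.4 / (6.022 × 10²³ × 1.460 × 10^-22) = 3.058 g/cm³.

3.06 g/cm³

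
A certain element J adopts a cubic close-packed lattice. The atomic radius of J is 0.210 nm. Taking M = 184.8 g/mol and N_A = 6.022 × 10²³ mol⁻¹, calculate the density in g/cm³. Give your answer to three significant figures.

In an FCC lattice, atoms touch along the face diagonal, so √2·a = 4r, giving a = 0.5940 nm = 5.940 × 10^-8 cm.
With Z = 4, ρ = Z·M/(N_A·a³) = 4 × 184.8 / (6.022 × 10²³ × 2.096 × 10^-22) = 5.858 g/cm³.

5.86 g/cm³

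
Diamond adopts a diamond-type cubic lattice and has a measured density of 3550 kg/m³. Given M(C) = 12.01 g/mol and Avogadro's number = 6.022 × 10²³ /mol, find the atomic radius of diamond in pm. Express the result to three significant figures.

77.0 pm

For a diamond cubic cell (Z = 8), a³ = Z·M/(N_A·ρ) = 8 × 12.01 / (6.022 × 10²³ × 3.550) = 4.494 × 10^-23 cm³, so a = 3.555 × 10^-8 cm = 355.5 pm.
Nearest neighbors lie along the body diagonal with √3·a = 8r, so r = 0.2165 × a = 77.0 pm.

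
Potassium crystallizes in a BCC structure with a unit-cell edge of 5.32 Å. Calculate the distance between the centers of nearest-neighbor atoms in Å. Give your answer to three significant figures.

In a BCC structure, atoms touch along the body diagonal, so √3·a = 4r; the nearest-neighbor distance equals 2r = 0.8660·a.
d = 0.8660 × 5.32 = 4.61 Å.

4.61 Å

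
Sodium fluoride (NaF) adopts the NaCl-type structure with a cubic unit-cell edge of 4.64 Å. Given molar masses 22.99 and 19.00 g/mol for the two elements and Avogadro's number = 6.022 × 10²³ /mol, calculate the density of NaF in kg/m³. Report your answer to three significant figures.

The NaCl-type structure contains Z = 4 formula units per cell; M(NaF) = 22.99 + 19.00 = 41.99 g/mol.
a³ = (4.640 × 10^-8 cm)³ = 9.990 × 10^-23 cm³.
ρ = 4 × 41.99 / (6.022 × 10²³ × 9.990 × 10^-23) = 2.792 g/cm³ = 2790 kg/m³.

2790 kg/m³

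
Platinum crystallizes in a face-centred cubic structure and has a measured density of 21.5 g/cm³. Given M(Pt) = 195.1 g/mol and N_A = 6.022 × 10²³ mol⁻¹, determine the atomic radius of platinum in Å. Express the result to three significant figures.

1.39 Å

For an FCC cell (Z = 4), a³ = Z·M/(N_A·ρ) = 4 × 195.1 / (6.022 × 10²³ × 21.50) = 6.028 × 10^-23 cm³, so a = 3.921 × 10^-8 cm = 3.921 Å.
Atoms touch along the face diagonal, so √2·a = 4r, so r = 0.3536 × a = 1.39 Å.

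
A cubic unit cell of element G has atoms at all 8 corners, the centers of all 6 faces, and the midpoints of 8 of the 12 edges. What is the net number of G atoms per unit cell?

6

Corner atoms are shared by 8 cells (1/8 each), face atoms by 2 (1/2 each), edge atoms by 4 (1/4 each).
Net atoms = 8 × 1/8 + 6 × 1/2 + 8 × 1/4 = 1 + 3 + 2 = 6.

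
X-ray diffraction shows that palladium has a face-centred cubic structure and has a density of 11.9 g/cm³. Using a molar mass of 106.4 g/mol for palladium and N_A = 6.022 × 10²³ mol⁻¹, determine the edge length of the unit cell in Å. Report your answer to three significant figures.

3.90 Å

With Z = 4 atoms per FCC cell, a³ = Z·M/(N_A·ρ) = 4 × 106.4 / (6.022 × 10²³ × 11.90 g/cm³) = 5.939 × 10^-23 cm³.
a = (5.939 × 10^-23)^(1/3) = 3.902 × 10^-8 cm = 3.90 Å.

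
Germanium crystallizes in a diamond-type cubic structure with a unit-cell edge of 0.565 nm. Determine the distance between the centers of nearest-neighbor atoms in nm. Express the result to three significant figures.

0.245 nm

In a diamond cubic structure, nearest neighbors lie along the body diagonal with √3·a = 8r; the nearest-neighbor distance equals 2r = 0.4330·a.
d = 0.4330 × 0.565 = 0.245 nm.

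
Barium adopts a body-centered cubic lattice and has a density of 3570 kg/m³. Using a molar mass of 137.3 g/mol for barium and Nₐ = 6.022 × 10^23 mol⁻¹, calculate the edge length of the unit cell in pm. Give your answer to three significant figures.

With Z = 2 atoms per BCC cell, a³ = Z·M/(N_A·ρ) = 2 × 137.3 / (6.022 × 10²³ × 3.570 g/cm³) = 1.277 × 10^-22 cm³.
a = (1.277 × 10^-22)^(1/3) = 5.036 × 10^-8 cm = 504 pm.

504 pm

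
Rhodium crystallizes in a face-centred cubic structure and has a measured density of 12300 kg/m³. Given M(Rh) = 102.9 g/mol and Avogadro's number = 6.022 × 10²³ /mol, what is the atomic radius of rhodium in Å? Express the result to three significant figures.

1.35 Å

For an FCC cell (Z = 4), a³ = Z·M/(N_A·ρ) = 4 × 102.9 / (6.022 × 10²³ × 12.30) = 5.557 × 10^-23 cm³, so a = 3.816 × 10^-8 cm = 3.816 Å.
Atoms touch along the face diagonal, so √2·a = 4r, so r = 0.3536 × a = 1.35 Å.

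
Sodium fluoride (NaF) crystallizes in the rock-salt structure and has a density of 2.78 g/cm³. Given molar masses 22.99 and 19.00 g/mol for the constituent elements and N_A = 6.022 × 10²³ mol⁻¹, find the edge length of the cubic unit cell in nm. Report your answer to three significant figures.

M(NaF) = 41.99 g/mol; Z = 4 formula units per cell.
a³ = Z·M/(N_A·ρ) = 4 × 41.99 / (6.022 × 10²³ × 2.78) = 1.003 × 10^-22 cm³, so a = 4.647 × 10^-8 cm = 0.465 nm.

0.465 nm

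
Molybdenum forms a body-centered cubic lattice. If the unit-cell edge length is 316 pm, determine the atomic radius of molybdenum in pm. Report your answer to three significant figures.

137 pm

In a BCC lattice, atoms touch along the body diagonal, so √3·a = 4r.
r = √3·a/4 = 1.7321 × 316 / 4 = 137 pm.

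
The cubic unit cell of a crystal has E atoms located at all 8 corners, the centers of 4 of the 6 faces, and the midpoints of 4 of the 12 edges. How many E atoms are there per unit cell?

4

Corner atoms are shared by 8 cells (1/8 each), face atoms by 2 (1/2 each), edge atoms by 4 (1/4 each).
Net atoms = 8 × 1/8 + 4 × 1/2 + 4 × 1/4 = 1 + 2 + 1 = 4.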